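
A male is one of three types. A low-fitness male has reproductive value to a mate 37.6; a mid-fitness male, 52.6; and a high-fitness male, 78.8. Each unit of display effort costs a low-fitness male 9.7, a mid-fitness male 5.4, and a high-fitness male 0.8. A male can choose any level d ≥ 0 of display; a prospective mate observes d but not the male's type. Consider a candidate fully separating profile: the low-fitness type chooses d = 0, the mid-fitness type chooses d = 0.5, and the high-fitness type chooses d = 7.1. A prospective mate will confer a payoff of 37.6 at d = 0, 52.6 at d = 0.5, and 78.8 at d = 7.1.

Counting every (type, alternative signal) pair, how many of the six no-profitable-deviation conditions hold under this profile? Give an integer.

High-fitness (own payoff 78.8 − 0.8×7.1 = 73.12): to d=0 gives 37.6 → no gain ✓; to d=0.5 gives 52.6 − 0.8×0.5 = 52.2 → no gain ✓.
Low-fitness (own payoff 37.6): to d=0.5 gives 52.6 − 9.7×0.5 = 47.75 → profitable ✗; to d=7.1 gives 78.8 − 9.7×7.1 = 9.93 → no gain ✓.
Mid-fitness (own payoff 52.6 − 5.4×0.5 = 49.9): to d=0 gives 37.6 → no gain ✓; to d=7.1 gives 78.8 − 5.4×7.1 = 40.46 → no gain ✓.
5 of the 6 constraints hold; not an equilibrium.

5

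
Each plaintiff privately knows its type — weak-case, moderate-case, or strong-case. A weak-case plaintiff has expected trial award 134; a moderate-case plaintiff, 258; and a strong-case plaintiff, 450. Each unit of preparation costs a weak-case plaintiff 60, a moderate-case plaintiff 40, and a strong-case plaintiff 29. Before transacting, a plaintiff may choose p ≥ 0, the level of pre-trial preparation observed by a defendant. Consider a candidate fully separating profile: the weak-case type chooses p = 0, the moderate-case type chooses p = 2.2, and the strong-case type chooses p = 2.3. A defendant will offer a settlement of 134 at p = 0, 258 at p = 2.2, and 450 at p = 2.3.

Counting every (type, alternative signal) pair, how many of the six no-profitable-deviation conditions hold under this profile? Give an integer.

Moderate-case (own payoff 258 − 40×2.2 = 170): to p=0 gives 134 → no gain ✓; to p=2.3 gives 450 − 40×2.3 = 358 → profitable ✗.
Strong-case (own payoff 450 − 29×2.3 = 383.3): to p=0 gives 134 → no gain ✓; to p=2.2 gives 258 − 29×2.2 = 194.2 → no gain ✓.
Weak-case (own payoff 134): to p=2.2 gives 258 − 60×2.2 = 126 → no gain ✓; to p=2.3 gives 450 − 60×2.3 = 312 → profitable ✗.
4 of the 6 constraints hold; not an equilibrium.

4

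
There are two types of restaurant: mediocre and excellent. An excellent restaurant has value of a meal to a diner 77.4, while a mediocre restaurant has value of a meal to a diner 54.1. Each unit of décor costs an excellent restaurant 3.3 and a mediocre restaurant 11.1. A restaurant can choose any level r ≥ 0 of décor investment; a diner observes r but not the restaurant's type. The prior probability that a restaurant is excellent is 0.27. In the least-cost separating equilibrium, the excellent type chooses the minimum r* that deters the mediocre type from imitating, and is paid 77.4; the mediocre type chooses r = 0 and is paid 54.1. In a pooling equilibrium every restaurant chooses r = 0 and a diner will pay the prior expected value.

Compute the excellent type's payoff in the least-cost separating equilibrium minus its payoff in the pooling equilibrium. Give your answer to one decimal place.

10.1

Least-cost separating signal: r* solves 54.1 = 77.4 − 11.1·r*, so r* = (77.4 − 54.1)/11.1 ≈ 2.0991.
Excellent type's separating payoff: 77.4 − 3.3 × r* = 77.4 − 3.3 × (77.4 − 54.1)/11.1 = 77.4 − 76.89/11.1 ≈ 70.473.
Pooling payoff: 0.27 × 77.4 + 0.73 × 54.1 = 60.391.
Difference: 70.473 − 60.391 = 10.082, i.e. 10.1 to one decimal place.
The excellent type prefers to separate.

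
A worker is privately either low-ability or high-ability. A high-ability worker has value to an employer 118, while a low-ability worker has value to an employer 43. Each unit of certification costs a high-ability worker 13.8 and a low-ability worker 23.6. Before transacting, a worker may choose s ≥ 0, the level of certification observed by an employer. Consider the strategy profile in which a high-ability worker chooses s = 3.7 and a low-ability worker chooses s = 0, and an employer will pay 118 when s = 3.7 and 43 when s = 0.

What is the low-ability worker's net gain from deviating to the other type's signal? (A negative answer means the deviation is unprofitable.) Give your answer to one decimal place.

-12.3

Playing s = 0 the low-ability worker receives 43.
Deviating to s = 3.7 brings payment 118 at cost 23.6 × 3.7 = 87.32, netting 30.68.
Gain from deviating: 30.68 − 43 = -12.32, i.e. -12.3 to one decimal place.
The gain is negative, so the low-ability type's incentive-compatibility constraint is satisfied.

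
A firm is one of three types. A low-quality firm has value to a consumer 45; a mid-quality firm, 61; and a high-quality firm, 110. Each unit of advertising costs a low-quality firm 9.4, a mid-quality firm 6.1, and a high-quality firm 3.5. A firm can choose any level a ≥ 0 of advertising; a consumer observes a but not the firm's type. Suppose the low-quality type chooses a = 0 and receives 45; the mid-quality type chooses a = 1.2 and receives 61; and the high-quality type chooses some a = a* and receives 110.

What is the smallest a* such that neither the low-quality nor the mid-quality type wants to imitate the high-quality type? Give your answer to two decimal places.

Low-quality type (on-path payoff 45) won't mimic when 45 ≥ 110 − 9.4·a*, i.e. a* ≥ 6.91.
Mid-quality type (on-path payoff 61 − 6.1×1.2 = 53.68) won't mimic when 53.68 ≥ 110 − 6.1·a*, i.e. a* ≥ 9.23.
Both must hold, so a* = max(6.91, 9.23) = 9.23. The mid-quality type's constraint binds.

9.23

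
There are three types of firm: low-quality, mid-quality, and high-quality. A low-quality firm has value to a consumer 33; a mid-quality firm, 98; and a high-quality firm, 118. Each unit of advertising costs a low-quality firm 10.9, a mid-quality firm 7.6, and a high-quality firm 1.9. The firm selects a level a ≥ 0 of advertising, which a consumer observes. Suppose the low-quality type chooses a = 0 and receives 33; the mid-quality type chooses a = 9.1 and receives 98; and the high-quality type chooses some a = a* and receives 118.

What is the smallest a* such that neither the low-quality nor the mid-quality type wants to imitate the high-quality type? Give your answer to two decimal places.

11.73

Mid-quality type (on-path payoff 98 − 7.6×9.1 = 28.84) won't mimic when 28.84 ≥ 118 − 7.6·a*, i.e. a* ≥ 11.73.
Low-quality type (on-path payoff 33) won't mimic when 33 ≥ 118 − 10.9·a*, i.e. a* ≥ 7.80.
Both must hold, so a* = max(7.80, 11.73) = 11.73. The mid-quality type's constraint binds.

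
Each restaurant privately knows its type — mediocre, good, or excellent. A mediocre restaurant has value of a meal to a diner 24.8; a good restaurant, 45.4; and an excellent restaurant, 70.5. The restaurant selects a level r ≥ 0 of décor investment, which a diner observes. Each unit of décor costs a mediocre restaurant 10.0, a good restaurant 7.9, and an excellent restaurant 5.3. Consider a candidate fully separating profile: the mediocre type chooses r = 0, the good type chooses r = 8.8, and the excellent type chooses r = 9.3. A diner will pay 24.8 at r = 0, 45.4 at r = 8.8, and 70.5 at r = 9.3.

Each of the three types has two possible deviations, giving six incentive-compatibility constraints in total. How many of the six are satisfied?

Excellent (own payoff 70.5 − 5.3×9.3 = 21.21): to r=0 gives 24.8 → profitable ✗; to r=8.8 gives 45.4 − 5.3×8.8 = -1.24 → no gain ✓.
Good (own payoff 45.4 − 7.9×8.8 = -24.12): to r=0 gives 24.8 → profitable ✗; to r=9.3 gives 70.5 − 7.9×9.3 = -2.97 → profitable ✗.
Mediocre (own payoff 24.8): to r=8.8 gives 45.4 − 10.0×8.8 = -42.6 → no gain ✓; to r=9.3 gives 70.5 − 10.0×9.3 = -22.5 → no gain ✓.
3 of the 6 constraints hold; not an equilibrium.

3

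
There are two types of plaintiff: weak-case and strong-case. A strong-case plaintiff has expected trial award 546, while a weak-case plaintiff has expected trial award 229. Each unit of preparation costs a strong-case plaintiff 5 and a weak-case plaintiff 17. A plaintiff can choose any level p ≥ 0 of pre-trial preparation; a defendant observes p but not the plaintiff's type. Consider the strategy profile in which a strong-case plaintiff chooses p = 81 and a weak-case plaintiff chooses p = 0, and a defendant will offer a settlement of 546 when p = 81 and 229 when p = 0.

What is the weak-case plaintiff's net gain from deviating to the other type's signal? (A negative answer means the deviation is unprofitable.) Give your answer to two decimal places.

-1060.00

Playing p = 0 the weak-case plaintiff receives 229.
Deviating to p = 81 brings payment 546 at cost 17 × 81 = 1377, netting -831.
Gain from deviating: -831 − 229 = -1060.00.
The gain is negative, so the weak-case type's incentive-compatibility constraint is satisfied.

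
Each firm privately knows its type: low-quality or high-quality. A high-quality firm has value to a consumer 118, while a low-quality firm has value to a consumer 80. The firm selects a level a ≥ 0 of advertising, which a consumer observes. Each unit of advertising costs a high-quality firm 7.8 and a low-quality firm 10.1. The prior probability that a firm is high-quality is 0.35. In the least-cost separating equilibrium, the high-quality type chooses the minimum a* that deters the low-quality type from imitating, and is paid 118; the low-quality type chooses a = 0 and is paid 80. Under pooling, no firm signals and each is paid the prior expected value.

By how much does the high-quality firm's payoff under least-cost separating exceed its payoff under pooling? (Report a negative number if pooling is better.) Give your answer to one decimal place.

-4.6

Least-cost separating signal: a* solves 80 = 118 − 10.1·a*, so a* = (118 − 80)/10.1 ≈ 3.7624.
High-quality type's separating payoff: 118 − 7.8 × a* = 118 − 7.8 × (118 − 80)/10.1 = 118 − 296.4/10.1 ≈ 88.653.
Pooling payoff: 0.35 × 118 + 0.65 × 80 = 93.3.
Difference: 88.653 − 93.3 = -4.647, i.e. -4.6 to one decimal place.
The high-quality type would prefer the pooling outcome.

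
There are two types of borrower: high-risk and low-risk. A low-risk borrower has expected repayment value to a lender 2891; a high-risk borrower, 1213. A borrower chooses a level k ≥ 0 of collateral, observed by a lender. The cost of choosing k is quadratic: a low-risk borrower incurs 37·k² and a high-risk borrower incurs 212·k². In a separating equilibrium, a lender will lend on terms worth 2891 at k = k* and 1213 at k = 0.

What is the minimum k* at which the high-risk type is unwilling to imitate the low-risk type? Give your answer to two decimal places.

The high-risk type at k = 0 receives 1213; imitating at k* yields 2891 − 212·k*².
Indifference: 1213 = 2891 − 212·k*², so k*² = (2891 − 1213) / 212 ≈ 7.9151.
k* = √7.9151 ≈ 2.81.

2.81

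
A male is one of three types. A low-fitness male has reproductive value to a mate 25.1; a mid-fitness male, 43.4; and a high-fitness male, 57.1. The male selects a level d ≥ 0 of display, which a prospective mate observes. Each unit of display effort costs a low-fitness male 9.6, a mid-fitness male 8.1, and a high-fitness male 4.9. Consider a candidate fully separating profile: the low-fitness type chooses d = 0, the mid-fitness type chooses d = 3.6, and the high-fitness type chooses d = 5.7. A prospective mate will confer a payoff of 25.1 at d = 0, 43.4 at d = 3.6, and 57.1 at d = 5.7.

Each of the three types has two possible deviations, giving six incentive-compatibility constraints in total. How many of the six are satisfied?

5

Mid-fitness (own payoff 43.4 − 8.1×3.6 = 14.24): to d=0 gives 25.1 → profitable ✗; to d=5.7 gives 57.1 − 8.1×5.7 = 10.93 → no gain ✓.
Low-fitness (own payoff 25.1): to d=3.6 gives 43.4 − 9.6×3.6 = 8.84 → no gain ✓; to d=5.7 gives 57.1 − 9.6×5.7 = 2.38 → no gain ✓.
High-fitness (own payoff 57.1 − 4.9×5.7 = 29.17): to d=0 gives 25.1 → no gain ✓; to d=3.6 gives 43.4 − 4.9×3.6 = 25.76 → no gain ✓.
5 of the 6 constraints hold; not an equilibrium.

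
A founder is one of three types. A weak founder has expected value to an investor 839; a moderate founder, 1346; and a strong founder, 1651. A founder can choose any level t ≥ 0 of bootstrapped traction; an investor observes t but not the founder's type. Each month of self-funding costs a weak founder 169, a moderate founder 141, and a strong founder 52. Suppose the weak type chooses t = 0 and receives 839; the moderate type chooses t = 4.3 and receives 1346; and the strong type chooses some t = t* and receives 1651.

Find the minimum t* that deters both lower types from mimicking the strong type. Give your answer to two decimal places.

6.46

Weak type (on-path payoff 839) won't mimic when 839 ≥ 1651 − 169·t*, i.e. t* ≥ 4.80.
Moderate type (on-path payoff 1346 − 141×4.3 = 739.7) won't mimic when 739.7 ≥ 1651 − 141·t*, i.e. t* ≥ 6.46.
Both must hold, so t* = max(4.80, 6.46) = 6.46. The moderate type's constraint binds.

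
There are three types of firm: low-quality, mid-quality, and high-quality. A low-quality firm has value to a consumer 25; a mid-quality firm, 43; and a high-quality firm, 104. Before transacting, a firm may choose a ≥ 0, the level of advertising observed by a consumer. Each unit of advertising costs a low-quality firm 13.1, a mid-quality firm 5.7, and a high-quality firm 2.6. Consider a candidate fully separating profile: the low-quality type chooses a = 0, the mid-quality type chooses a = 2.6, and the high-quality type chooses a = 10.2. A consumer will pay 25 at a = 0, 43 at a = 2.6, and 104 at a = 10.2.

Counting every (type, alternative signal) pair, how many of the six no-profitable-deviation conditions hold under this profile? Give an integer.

Low-quality (own payoff 25): to a=2.6 gives 43 − 13.1×2.6 = 8.94 → no gain ✓; to a=10.2 gives 104 − 13.1×10.2 = -29.62 → no gain ✓.
High-quality (own payoff 104 − 2.6×10.2 = 77.48): to a=0 gives 25 → no gain ✓; to a=2.6 gives 43 − 2.6×2.6 = 36.24 → no gain ✓.
Mid-quality (own payoff 43 − 5.7×2.6 = 28.18): to a=0 gives 25 → no gain ✓; to a=10.2 gives 104 − 5.7×10.2 = 45.86 → profitable ✗.
5 of the 6 constraints hold; not an equilibrium.

5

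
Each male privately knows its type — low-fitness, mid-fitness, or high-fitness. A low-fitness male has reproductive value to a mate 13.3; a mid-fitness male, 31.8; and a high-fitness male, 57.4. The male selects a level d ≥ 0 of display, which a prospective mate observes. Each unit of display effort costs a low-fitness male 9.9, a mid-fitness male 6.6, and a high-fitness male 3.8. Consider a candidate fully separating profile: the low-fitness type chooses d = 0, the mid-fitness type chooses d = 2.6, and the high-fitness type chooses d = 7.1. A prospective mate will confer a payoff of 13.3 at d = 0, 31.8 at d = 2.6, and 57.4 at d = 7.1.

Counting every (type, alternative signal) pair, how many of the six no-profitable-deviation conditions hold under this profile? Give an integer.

6

Low-fitness (own payoff 13.3): to d=2.6 gives 31.8 − 9.9×2.6 = 6.06 → no gain ✓; to d=7.1 gives 57.4 − 9.9×7.1 = -12.89 → no gain ✓.
Mid-fitness (own payoff 31.8 − 6.6×2.6 = 14.64): to d=0 gives 13.3 → no gain ✓; to d=7.1 gives 57.4 − 6.6×7.1 = 10.54 → no gain ✓.
High-fitness (own payoff 57.4 − 3.8×7.1 = 30.42): to d=0 gives 13.3 → no gain ✓; to d=2.6 gives 31.8 − 3.8×2.6 = 21.92 → no gain ✓.
6 of the 6 constraints hold; this profile is a separating equilibrium.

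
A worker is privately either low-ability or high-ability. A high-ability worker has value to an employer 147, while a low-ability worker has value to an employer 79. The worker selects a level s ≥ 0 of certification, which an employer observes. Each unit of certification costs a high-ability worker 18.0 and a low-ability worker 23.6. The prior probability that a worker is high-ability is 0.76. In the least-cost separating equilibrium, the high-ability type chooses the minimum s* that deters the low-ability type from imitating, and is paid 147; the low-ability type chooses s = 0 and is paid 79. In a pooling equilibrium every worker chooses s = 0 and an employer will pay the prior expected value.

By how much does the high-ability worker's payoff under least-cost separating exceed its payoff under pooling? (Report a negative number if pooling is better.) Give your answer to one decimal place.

Least-cost separating signal: s* solves 79 = 147 − 23.6·s*, so s* = (147 − 79)/23.6 ≈ 2.8814.
High-ability type's separating payoff: 147 − 18.0 × s* = 147 − 18.0 × (147 − 79)/23.6 = 147 − 1224/23.6 ≈ 95.136.
Pooling payoff: 0.76 × 147 + 0.24 × 79 = 130.68.
Difference: 95.136 − 130.68 = -35.544, i.e. -35.5 to one decimal place.
The high-ability type would prefer the pooling outcome.

-35.5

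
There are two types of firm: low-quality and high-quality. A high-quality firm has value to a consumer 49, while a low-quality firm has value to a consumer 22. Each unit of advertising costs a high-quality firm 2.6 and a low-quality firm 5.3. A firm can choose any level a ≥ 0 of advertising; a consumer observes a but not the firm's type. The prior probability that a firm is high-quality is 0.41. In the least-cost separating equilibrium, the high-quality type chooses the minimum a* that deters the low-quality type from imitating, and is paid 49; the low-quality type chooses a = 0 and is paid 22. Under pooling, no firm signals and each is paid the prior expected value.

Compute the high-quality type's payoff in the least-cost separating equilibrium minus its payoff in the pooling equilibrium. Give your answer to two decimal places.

2.68

Least-cost separating signal: a* solves 22 = 49 − 5.3·a*, so a* = (49 − 22)/5.3 ≈ 5.0943.
High-quality type's separating payoff: 49 − 2.6 × a* = 49 − 2.6 × (49 − 22)/5.3 = 49 − 70.2/5.3 ≈ 35.7547.
Pooling payoff: 0.41 × 49 + 0.59 × 22 = 33.07.
Difference: 35.7547 − 33.07 = 2.6847, i.e. 2.68 to two decimal places.
The high-quality type prefers to separate.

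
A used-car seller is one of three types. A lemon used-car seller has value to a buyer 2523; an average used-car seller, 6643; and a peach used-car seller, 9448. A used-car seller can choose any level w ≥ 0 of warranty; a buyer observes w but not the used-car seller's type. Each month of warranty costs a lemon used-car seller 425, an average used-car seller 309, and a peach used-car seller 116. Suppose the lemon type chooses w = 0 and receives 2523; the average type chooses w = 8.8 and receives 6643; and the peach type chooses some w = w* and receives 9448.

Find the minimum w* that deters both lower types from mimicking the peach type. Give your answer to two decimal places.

Average type (on-path payoff 6643 − 309×8.8 = 3923.8) won't mimic when 3923.8 ≥ 9448 − 309·w*, i.e. w* ≥ 17.88.
Lemon type (on-path payoff 2523) won't mimic when 2523 ≥ 9448 − 425·w*, i.e. w* ≥ 16.29.
Both must hold, so w* = max(16.29, 17.88) = 17.88. The average type's constraint binds.

17.88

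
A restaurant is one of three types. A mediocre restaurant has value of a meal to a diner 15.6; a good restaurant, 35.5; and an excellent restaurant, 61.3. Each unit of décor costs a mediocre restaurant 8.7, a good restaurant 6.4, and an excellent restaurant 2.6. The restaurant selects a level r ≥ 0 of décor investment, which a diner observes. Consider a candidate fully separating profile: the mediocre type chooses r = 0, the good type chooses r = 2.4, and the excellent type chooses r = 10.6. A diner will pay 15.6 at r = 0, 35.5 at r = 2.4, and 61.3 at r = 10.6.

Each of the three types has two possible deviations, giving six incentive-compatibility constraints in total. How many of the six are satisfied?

Good (own payoff 35.5 − 6.4×2.4 = 20.14): to r=0 gives 15.6 → no gain ✓; to r=10.6 gives 61.3 − 6.4×10.6 = -6.54 → no gain ✓.
Excellent (own payoff 61.3 − 2.6×10.6 = 33.74): to r=0 gives 15.6 → no gain ✓; to r=2.4 gives 35.5 − 2.6×2.4 = 29.26 → no gain ✓.
Mediocre (own payoff 15.6): to r=2.4 gives 35.5 − 8.7×2.4 = 14.62 → no gain ✓; to r=10.6 gives 61.3 − 8.7×10.6 = -30.92 → no gain ✓.
6 of the 6 constraints hold; this profile is a separating equilibrium.

6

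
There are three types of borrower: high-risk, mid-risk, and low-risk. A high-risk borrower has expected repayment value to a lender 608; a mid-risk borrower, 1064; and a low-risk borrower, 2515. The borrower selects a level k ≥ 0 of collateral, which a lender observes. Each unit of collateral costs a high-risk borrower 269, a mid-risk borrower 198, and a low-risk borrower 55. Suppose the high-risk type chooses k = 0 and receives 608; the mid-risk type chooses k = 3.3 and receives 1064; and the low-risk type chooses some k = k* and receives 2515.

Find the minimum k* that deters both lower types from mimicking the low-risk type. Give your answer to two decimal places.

Mid-risk type (on-path payoff 1064 − 198×3.3 = 410.6) won't mimic when 410.6 ≥ 2515 − 198·k*, i.e. k* ≥ 10.63.
High-risk type (on-path payoff 608) won't mimic when 608 ≥ 2515 − 269·k*, i.e. k* ≥ 7.09.
Both must hold, so k* = max(7.09, 10.63) = 10.63. The mid-risk type's constraint binds.

10.63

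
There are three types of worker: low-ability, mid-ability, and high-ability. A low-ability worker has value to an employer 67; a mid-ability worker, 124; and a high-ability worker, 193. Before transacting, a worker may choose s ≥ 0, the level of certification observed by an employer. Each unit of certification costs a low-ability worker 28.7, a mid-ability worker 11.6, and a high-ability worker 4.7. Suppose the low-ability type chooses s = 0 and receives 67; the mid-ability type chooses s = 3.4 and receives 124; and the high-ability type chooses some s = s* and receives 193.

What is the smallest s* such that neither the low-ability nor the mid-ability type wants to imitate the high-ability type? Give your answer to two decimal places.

Low-ability type (on-path payoff 67) won't mimic when 67 ≥ 193 − 28.7·s*, i.e. s* ≥ 4.39.
Mid-ability type (on-path payoff 124 − 11.6×3.4 = 84.56) won't mimic when 84.56 ≥ 193 − 11.6·s*, i.e. s* ≥ 9.35.
Both must hold, so s* = max(4.39, 9.35) = 9.35. The mid-ability type's constraint binds.

9.35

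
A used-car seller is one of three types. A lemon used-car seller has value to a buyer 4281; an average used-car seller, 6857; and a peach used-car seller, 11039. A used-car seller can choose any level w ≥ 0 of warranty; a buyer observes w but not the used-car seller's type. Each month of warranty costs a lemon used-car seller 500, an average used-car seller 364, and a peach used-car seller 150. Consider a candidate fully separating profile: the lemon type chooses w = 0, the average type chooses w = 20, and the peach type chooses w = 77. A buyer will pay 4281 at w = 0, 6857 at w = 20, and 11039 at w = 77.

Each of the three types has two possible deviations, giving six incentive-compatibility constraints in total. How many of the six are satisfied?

3

Average (own payoff 6857 − 364×20 = -423): to w=0 gives 4281 → profitable ✗; to w=77 gives 11039 − 364×77 = -16989 → no gain ✓.
Lemon (own payoff 4281): to w=20 gives 6857 − 500×20 = -3143 → no gain ✓; to w=77 gives 11039 − 500×77 = -27461 → no gain ✓.
Peach (own payoff 11039 − 150×77 = -511): to w=0 gives 4281 → profitable ✗; to w=20 gives 6857 − 150×20 = 3857 → profitable ✗.
3 of the 6 constraints hold; not an equilibrium.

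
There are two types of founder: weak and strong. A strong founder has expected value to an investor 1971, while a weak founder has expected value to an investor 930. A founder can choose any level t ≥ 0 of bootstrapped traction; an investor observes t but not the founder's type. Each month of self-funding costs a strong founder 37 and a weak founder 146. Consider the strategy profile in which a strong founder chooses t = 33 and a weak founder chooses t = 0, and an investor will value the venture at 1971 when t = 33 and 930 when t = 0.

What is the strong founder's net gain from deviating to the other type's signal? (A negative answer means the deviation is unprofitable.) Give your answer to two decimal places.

Playing t = 33 the strong founder receives 1971 − 37 × 33 = 750.
Deviating to t = 0 yields 930 instead.
Gain from deviating: 930 − 750 = 180.00.
The gain is positive, so the strong type's incentive-compatibility constraint is violated — this profile is not a separating equilibrium.

180.00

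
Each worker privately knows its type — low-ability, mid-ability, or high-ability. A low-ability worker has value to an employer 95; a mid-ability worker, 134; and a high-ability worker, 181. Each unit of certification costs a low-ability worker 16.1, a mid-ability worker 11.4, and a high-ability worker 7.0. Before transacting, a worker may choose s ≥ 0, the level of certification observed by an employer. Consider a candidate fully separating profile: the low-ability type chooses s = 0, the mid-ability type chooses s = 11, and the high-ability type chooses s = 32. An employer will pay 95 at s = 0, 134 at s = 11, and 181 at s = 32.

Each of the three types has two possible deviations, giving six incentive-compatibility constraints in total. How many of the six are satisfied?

3

High-ability (own payoff 181 − 7.0×32 = -43): to s=0 gives 95 → profitable ✗; to s=11 gives 134 − 7.0×11 = 57 → profitable ✗.
Low-ability (own payoff 95): to s=11 gives 134 − 16.1×11 = -43.1 → no gain ✓; to s=32 gives 181 − 16.1×32 = -334.2 → no gain ✓.
Mid-ability (own payoff 134 − 11.4×11 = 8.6): to s=0 gives 95 → profitable ✗; to s=32 gives 181 − 11.4×32 = -183.8 → no gain ✓.
3 of the 6 constraints hold; not an equilibrium.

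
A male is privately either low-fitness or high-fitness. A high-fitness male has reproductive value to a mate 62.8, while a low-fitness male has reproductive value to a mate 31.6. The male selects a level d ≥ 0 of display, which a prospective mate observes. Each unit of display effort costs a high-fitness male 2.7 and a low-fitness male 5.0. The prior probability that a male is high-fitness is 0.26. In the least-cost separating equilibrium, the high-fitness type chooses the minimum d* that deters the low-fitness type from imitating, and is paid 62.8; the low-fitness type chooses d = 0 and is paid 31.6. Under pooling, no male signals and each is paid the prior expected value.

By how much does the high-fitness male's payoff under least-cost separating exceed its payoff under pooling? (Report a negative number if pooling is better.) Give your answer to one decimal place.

6.2

Least-cost separating signal: d* solves 31.6 = 62.8 − 5.0·d*, so d* = (62.8 − 31.6)/5.0 = 6.24.
High-fitness type's separating payoff: 62.8 − 2.7 × d* = 62.8 − 2.7 × (62.8 − 31.6)/5.0 = 62.8 − 84.24/5.0 = 45.952.
Pooling payoff: 0.26 × 62.8 + 0.74 × 31.6 = 39.712.
Difference: 45.952 − 39.712 = 6.24, i.e. 6.2 to one decimal place.
The high-fitness type prefers to separate.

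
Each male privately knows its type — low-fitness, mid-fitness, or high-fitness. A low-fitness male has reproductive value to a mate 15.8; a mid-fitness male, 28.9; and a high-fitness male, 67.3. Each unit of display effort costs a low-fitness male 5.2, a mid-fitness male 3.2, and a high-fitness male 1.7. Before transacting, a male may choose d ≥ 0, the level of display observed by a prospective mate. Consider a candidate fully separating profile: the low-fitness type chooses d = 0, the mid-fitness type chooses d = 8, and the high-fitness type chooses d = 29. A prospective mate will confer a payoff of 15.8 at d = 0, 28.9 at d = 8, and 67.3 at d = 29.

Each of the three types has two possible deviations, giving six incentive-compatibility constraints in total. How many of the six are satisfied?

5

High-fitness (own payoff 67.3 − 1.7×29 = 18): to d=0 gives 15.8 → no gain ✓; to d=8 gives 28.9 − 1.7×8 = 15.3 → no gain ✓.
Low-fitness (own payoff 15.8): to d=8 gives 28.9 − 5.2×8 = -12.7 → no gain ✓; to d=29 gives 67.3 − 5.2×29 = -83.5 → no gain ✓.
Mid-fitness (own payoff 28.9 − 3.2×8 = 3.3): to d=0 gives 15.8 → profitable ✗; to d=29 gives 67.3 − 3.2×29 = -25.5 → no gain ✓.
5 of the 6 constraints hold; not an equilibrium.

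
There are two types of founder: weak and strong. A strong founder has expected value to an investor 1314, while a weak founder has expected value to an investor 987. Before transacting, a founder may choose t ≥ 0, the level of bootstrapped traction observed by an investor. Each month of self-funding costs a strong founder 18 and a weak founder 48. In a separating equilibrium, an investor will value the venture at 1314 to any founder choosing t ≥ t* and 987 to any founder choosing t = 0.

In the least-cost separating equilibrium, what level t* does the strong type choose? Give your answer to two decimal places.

6.81

A weak founder choosing t = 0 receives 987.
Imitating at t* instead would pay 1314 at cost 48·t*, netting 1314 − 48·t*.
Indifference: 987 = 1314 − 48·t*, so t* = (1314 − 987) / 48 ≈ 6.81.
This is the weak type's binding incentive-compatibility constraint; any t ≥ 6.81 sustains separation on that side.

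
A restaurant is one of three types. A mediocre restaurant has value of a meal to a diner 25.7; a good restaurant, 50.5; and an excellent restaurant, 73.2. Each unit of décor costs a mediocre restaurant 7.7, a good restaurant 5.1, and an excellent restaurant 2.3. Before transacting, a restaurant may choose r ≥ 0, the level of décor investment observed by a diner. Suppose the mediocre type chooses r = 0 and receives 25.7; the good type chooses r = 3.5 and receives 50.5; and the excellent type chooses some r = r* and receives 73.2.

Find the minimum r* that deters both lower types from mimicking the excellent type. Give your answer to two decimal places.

7.95

Good type (on-path payoff 50.5 − 5.1×3.5 = 32.65) won't mimic when 32.65 ≥ 73.2 − 5.1·r*, i.e. r* ≥ 7.95.
Mediocre type (on-path payoff 25.7) won't mimic when 25.7 ≥ 73.2 − 7.7·r*, i.e. r* ≥ 6.17.
Both must hold, so r* = max(6.17, 7.95) = 7.95. The good type's constraint binds.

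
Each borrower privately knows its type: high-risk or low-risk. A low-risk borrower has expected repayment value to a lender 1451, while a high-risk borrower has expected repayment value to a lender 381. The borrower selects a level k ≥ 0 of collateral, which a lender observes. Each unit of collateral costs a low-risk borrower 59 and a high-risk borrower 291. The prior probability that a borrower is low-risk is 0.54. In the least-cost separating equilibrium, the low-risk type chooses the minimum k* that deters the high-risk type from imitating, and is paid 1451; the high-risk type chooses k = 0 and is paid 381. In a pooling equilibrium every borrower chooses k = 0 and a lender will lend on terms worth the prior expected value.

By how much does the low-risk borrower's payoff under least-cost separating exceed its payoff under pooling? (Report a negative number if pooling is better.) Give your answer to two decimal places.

Least-cost separating signal: k* solves 381 = 1451 − 291·k*, so k* = (1451 − 381)/291 ≈ 3.6770.
Low-risk type's separating payoff: 1451 − 59 × k* = 1451 − 59 × (1451 − 381)/291 = 1451 − 63130/291 ≈ 1234.0584.
Pooling payoff: 0.54 × 1451 + 0.46 × 381 = 958.8.
Difference: 1234.0584 − 958.8 = 275.2584, i.e. 275.26 to two decimal places.
The low-risk type prefers to separate.

275.26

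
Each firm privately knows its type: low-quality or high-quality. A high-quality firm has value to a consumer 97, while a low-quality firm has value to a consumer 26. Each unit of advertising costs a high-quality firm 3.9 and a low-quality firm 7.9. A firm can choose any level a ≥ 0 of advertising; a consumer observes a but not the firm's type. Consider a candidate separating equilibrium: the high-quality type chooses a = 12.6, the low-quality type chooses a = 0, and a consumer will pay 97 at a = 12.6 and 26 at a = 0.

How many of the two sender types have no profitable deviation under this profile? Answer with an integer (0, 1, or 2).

2

High-quality type: signal → 97 − 3.9 × 12.6 = 47.86; deviate to 0 → 26. IC holds (47.86 ≥ 26).
Low-quality type: stay at 0 → 26; mimic → 97 − 7.9 × 12.6 = -2.54. IC holds (26 ≥ -2.54).
2 of 2 constraints hold, so this is a separating equilibrium.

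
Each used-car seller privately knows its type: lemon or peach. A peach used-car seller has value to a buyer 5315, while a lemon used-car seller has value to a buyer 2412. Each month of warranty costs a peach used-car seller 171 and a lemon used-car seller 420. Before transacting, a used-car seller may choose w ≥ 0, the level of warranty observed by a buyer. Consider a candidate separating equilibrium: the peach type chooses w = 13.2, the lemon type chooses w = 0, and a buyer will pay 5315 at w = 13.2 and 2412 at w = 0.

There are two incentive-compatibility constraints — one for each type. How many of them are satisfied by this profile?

2

Lemon type: stay at 0 → 2412; mimic → 5315 − 420 × 13.2 = -229. IC holds (2412 ≥ -229).
Peach type: signal → 5315 − 171 × 13.2 = 3057.8; deviate to 0 → 2412. IC holds (3057.8 ≥ 2412).
2 of 2 constraints hold, so this is a separating equilibrium.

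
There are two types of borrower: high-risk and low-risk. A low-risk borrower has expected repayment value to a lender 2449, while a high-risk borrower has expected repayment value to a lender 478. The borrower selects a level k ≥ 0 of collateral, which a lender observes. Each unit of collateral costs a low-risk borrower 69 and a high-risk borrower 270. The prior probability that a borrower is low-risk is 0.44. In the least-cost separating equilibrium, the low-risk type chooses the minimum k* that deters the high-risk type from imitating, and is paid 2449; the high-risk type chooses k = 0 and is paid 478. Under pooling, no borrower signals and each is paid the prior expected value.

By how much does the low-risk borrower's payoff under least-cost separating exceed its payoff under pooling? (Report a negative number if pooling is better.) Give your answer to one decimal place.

Least-cost separating signal: k* solves 478 = 2449 − 270·k*, so k* = (2449 − 478)/270 = 7.3.
Low-risk type's separating payoff: 2449 − 69 × k* = 2449 − 69 × (2449 − 478)/270 = 2449 − 135999/270 = 1945.3.
Pooling payoff: 0.44 × 2449 + 0.56 × 478 = 1345.24.
Difference: 1945.3 − 1345.24 = 600.06, i.e. 600.1 to one decimal place.
The low-risk type prefers to separate.

600.1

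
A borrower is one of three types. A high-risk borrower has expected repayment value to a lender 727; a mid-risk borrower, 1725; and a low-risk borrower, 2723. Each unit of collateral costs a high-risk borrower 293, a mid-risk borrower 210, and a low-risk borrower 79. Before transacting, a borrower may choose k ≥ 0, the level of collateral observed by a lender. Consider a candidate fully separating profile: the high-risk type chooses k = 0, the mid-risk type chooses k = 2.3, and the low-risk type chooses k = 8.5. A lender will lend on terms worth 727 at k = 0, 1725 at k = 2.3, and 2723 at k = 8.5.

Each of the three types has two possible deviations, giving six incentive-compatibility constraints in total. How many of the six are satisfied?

5

Low-risk (own payoff 2723 − 79×8.5 = 2051.5): to k=0 gives 727 → no gain ✓; to k=2.3 gives 1725 − 79×2.3 = 1543.3 → no gain ✓.
Mid-risk (own payoff 1725 − 210×2.3 = 1242): to k=0 gives 727 → no gain ✓; to k=8.5 gives 2723 − 210×8.5 = 938 → no gain ✓.
High-risk (own payoff 727): to k=2.3 gives 1725 − 293×2.3 = 1051.1 → profitable ✗; to k=8.5 gives 2723 − 293×8.5 = 232.5 → no gain ✓.
5 of the 6 constraints hold; not an equilibrium.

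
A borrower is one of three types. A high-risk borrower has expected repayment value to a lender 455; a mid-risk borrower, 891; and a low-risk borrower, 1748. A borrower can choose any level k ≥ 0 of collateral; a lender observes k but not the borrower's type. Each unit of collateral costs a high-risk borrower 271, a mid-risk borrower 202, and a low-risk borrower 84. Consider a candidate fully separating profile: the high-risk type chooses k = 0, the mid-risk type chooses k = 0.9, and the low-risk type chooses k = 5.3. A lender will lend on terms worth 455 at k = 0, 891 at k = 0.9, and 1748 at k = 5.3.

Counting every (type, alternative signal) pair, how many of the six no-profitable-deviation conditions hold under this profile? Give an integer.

5

Mid-risk (own payoff 891 − 202×0.9 = 709.2): to k=0 gives 455 → no gain ✓; to k=5.3 gives 1748 − 202×5.3 = 677.4 → no gain ✓.
High-risk (own payoff 455): to k=0.9 gives 891 − 271×0.9 = 647.1 → profitable ✗; to k=5.3 gives 1748 − 271×5.3 = 311.7 → no gain ✓.
Low-risk (own payoff 1748 − 84×5.3 = 1302.8): to k=0 gives 455 → no gain ✓; to k=0.9 gives 891 − 84×0.9 = 815.4 → no gain ✓.
5 of the 6 constraints hold; not an equilibrium.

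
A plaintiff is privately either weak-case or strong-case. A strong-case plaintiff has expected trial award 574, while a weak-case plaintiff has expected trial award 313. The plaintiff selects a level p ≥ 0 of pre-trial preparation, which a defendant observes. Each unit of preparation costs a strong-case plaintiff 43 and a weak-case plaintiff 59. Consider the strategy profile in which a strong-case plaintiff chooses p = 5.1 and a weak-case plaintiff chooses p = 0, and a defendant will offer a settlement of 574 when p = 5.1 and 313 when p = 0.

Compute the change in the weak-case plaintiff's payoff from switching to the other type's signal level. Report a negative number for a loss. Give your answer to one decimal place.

Playing p = 0 the weak-case plaintiff receives 313.
Deviating to p = 5.1 brings payment 574 at cost 59 × 5.1 = 300.9, netting 273.1.
Gain from deviating: 273.1 − 313 = -39.9.
The gain is negative, so the weak-case type's incentive-compatibility constraint is satisfied.

-39.9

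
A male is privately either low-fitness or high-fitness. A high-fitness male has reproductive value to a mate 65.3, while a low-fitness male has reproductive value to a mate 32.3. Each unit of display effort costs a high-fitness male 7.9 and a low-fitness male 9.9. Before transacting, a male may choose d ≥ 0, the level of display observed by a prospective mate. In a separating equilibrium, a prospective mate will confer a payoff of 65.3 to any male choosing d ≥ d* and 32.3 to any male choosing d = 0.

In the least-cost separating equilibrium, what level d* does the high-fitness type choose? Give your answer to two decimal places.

3.33

A low-fitness male choosing d = 0 receives 32.3.
Imitating at d* instead would pay 65.3 at cost 9.9·d*, netting 65.3 − 9.9·d*.
Indifference: 32.3 = 65.3 − 9.9·d*, so d* = (65.3 − 32.3) / 9.9 ≈ 3.33.
At d* the low-fitness type's incentive constraint just binds; the high-fitness type strictly prefers d* since its per-unit cost is lower.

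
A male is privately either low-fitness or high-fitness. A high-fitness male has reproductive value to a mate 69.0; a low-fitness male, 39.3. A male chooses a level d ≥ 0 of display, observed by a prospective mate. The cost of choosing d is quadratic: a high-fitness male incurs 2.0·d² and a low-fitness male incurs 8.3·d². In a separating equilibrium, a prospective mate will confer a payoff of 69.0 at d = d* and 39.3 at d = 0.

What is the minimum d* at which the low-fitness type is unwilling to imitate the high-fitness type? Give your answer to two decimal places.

1.89

The low-fitness type at d = 0 receives 39.3; imitating at d* yields 69.0 − 8.3·d*².
Indifference: 39.3 = 69.0 − 8.3·d*², so d*² = (69.0 − 39.3) / 8.3 ≈ 3.5783.
d* = √3.5783 ≈ 1.89.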